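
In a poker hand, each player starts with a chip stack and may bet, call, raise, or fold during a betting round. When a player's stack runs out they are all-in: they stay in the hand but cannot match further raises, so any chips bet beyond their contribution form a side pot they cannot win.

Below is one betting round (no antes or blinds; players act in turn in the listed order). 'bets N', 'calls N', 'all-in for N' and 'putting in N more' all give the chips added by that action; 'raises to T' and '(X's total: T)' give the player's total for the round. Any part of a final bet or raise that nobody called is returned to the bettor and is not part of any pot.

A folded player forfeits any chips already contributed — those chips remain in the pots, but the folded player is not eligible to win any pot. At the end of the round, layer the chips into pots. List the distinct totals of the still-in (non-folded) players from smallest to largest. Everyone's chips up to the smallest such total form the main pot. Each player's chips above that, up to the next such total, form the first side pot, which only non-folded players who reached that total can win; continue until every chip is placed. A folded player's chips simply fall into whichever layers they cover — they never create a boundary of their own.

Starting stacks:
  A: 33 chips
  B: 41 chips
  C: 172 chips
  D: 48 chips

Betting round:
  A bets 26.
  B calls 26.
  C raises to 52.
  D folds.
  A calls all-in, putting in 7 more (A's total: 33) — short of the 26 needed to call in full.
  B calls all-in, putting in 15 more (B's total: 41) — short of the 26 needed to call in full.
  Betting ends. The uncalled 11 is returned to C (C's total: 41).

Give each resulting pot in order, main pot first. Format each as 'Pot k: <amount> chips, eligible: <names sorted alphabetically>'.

Pot 1: 99 chips, eligible: A, B, C
Pot 2: 16 chips, eligible: B, C

Derivation:
Contributions (after 11 returned to C): A=33, B=41, C=41
Folded: D
Pot levels (distinct totals of non-folded players): 33, 41
Layer 1-33: 33 each from A, B, C = 33*3 = 99 chips; eligible A, B, C
Layer 34-41: 8 each from B, C = 8*2 = 16 chips; eligible B, C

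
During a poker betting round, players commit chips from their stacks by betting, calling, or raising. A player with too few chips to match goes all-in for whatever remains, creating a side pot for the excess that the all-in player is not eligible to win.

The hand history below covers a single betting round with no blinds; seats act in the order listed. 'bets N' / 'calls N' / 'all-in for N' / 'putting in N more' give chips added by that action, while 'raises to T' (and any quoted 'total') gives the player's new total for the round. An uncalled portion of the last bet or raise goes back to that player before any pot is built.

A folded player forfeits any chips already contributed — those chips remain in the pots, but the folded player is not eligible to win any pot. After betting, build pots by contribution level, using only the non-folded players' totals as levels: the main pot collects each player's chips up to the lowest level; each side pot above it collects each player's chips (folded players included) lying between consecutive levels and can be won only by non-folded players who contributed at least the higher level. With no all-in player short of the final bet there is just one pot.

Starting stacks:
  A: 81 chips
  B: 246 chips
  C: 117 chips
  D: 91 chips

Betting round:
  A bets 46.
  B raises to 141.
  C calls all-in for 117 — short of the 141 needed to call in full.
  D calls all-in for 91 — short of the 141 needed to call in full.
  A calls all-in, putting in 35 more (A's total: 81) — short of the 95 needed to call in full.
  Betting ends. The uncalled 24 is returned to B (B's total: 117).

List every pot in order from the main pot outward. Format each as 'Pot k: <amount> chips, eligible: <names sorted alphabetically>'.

Pot 1: 324 chips, eligible: A, B, C, D
Pot 2: 30 chips, eligible: B, C, D
Pot 3: 52 chips, eligible: B, C

Derivation:
Contributions (after 24 returned to B): A=81, B=117, C=117, D=91
Pot levels (distinct totals of non-folded players): 81, 91, 117
Layer 1-81: 81 each from A, B, C, D = 81*4 = 324 chips; eligible A, B, C, D
Layer 82-91: 10 each from B, C, D = 10*3 = 30 chips; eligible B, C, D
Layer 92-117: 26 each from B, C = 26*2 = 52 chips; eligible B, C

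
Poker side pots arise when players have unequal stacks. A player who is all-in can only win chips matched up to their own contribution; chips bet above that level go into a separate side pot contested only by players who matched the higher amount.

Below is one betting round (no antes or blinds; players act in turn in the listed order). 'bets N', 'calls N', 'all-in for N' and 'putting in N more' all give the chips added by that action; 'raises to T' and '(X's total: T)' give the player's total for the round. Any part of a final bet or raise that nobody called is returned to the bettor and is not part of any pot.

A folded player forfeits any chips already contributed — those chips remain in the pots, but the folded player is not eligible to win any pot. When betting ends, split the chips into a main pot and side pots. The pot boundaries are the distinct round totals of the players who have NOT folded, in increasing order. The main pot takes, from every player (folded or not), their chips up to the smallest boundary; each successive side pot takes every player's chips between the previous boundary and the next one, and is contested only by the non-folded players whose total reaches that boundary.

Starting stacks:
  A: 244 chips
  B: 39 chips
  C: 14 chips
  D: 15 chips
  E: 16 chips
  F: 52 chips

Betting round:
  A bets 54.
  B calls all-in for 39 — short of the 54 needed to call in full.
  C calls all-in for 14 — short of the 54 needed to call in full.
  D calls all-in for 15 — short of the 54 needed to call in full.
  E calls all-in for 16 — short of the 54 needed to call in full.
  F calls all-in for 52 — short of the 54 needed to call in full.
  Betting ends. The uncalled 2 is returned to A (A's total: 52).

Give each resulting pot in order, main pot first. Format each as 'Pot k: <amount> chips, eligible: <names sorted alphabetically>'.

Pot 1: 84 chips, eligible: A, B, C, D, E, F
Pot 2: 5 chips, eligible: A, B, D, E, F
Pot 3: 4 chips, eligible: A, B, E, F
Pot 4: 69 chips, eligible: A, B, F
Pot 5: 26 chips, eligible: A, F

Derivation:
Contributions (after 2 returned to A): A=52, B=39, C=14, D=15, E=16, F=52
Pot levels (distinct totals of non-folded players): 14, 15, 16, 39, 52
Layer 1-14: 14 each from A, B, C, D, E, F = 14*6 = 84 chips; eligible A, B, C, D, E, F
Layer 15-15: 1 each from A, B, D, E, F = 1*5 = 5 chips; eligible A, B, D, E, F
Layer 16-16: 1 each from A, B, E, F = 1*4 = 4 chips; eligible A, B, E, F
Layer 17-39: 23 each from A, B, F = 23*3 = 69 chips; eligible A, B, F
Layer 40-52: 13 each from A, F = 13*2 = 26 chips; eligible A, F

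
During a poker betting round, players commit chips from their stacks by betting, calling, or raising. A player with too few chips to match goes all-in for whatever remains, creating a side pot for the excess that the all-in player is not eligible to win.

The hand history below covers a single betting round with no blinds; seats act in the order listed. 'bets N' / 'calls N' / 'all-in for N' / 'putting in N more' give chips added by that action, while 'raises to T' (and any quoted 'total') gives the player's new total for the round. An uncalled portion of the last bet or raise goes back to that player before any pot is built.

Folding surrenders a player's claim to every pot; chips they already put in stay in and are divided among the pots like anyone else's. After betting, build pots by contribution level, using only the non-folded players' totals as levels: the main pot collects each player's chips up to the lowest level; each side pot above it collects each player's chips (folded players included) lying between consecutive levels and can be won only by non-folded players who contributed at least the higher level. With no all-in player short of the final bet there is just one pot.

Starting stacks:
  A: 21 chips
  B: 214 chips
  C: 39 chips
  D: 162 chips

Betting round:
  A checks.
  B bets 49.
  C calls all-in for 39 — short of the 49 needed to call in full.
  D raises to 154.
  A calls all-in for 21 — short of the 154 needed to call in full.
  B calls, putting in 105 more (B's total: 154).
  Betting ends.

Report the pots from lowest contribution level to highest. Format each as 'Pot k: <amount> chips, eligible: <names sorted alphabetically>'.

Pot 1: 84 chips, eligible: A, B, C, D
Pot 2: 54 chips, eligible: B, C, D
Pot 3: 230 chips, eligible: B, D

Derivation:
Contributions: A=21, B=154, C=39, D=154
Pot levels (distinct totals of non-folded players): 21, 39, 154
Layer 1-21: 21 each from A, B, C, D = 21*4 = 84 chips; eligible A, B, C, D
Layer 22-39: 18 each from B, C, D = 18*3 = 54 chips; eligible B, C, D
Layer 40-154: 115 each from B, D = 115*2 = 230 chips; eligible B, D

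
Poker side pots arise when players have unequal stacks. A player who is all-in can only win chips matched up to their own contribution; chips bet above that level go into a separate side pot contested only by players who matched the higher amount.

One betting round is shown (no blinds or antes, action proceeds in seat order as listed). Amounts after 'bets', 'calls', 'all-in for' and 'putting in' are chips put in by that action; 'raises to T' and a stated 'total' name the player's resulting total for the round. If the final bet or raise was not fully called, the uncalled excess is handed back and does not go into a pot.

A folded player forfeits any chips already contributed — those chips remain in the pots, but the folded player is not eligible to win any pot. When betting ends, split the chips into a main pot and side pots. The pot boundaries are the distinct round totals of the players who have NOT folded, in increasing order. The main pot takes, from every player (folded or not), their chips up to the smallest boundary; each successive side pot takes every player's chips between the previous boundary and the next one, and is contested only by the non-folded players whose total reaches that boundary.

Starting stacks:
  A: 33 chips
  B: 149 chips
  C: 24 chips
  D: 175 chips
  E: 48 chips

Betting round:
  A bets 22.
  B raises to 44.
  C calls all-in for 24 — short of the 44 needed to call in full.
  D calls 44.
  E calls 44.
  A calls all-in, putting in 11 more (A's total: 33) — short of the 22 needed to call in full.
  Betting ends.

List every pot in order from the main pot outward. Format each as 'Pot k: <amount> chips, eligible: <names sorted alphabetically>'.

Pot 1: 120 chips, eligible: A, B, C, D, E
Pot 2: 36 chips, eligible: A, B, D, E
Pot 3: 33 chips, eligible: B, D, E

Derivation:
Contributions: A=33, B=44, C=24, D=44, E=44
Pot levels (distinct totals of non-folded players): 24, 33, 44
Layer 1-24: 24 each from A, B, C, D, E = 24*5 = 120 chips; eligible A, B, C, D, E
Layer 25-33: 9 each from A, B, D, E = 9*4 = 36 chips; eligible A, B, D, E
Layer 34-44: 11 each from B, D, E = 11*3 = 33 chips; eligible B, D, E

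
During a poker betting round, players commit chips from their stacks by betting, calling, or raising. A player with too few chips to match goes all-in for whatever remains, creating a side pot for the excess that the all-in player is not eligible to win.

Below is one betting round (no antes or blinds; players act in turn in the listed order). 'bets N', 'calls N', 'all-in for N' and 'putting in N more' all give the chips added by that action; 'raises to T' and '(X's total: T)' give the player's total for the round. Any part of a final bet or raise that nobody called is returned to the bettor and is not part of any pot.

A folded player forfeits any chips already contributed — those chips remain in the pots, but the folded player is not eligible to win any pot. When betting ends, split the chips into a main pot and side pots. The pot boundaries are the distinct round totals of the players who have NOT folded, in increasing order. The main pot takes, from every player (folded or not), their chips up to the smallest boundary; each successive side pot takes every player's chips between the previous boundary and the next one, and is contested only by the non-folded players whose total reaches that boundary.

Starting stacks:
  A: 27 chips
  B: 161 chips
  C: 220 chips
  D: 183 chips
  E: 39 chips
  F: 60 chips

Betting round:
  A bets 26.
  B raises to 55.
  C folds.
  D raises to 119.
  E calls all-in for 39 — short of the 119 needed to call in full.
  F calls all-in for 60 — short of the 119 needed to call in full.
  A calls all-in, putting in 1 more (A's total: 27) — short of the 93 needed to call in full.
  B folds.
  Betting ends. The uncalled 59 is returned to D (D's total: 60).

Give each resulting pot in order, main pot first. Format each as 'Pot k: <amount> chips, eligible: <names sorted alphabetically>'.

Pot 1: 135 chips, eligible: A, D, E, F
Pot 2: 48 chips, eligible: D, E, F
Pot 3: 58 chips, eligible: D, F

Derivation:
Contributions (after 59 returned to D): A=27, B=55, D=60, E=39, F=60
Folded: B, C
Pot levels (distinct totals of non-folded players): 27, 39, 60
Layer 1-27: 27 each from A, B, D, E, F = 27*5 = 135 chips; eligible A, D, E, F
Layer 28-39: 12 each from B, D, E, F = 12*4 = 48 chips; eligible D, E, F
Layer 40-60: B 16 + D 21 + F 21 = 58 chips; eligible D, F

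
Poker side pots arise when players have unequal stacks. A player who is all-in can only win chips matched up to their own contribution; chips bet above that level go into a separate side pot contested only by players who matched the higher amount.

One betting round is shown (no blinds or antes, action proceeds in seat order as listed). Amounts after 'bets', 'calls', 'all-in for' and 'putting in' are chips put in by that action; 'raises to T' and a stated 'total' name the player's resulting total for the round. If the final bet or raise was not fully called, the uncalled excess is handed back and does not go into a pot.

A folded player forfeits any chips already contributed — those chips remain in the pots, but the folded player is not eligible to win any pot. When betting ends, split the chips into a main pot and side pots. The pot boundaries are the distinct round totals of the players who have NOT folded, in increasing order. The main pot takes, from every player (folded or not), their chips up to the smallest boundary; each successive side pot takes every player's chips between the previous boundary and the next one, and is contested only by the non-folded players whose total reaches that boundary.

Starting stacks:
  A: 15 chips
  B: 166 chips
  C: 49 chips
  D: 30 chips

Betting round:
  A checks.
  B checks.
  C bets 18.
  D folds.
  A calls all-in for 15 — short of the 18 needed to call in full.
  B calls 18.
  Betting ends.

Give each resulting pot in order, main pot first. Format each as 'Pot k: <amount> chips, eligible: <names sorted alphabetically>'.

Contributions: A=15, B=18, C=18
Folded: D
Pot levels (distinct totals of non-folded players): 15, 18
Layer 1-15: 15 each from A, B, C = 15*3 = 45 chips; eligible A, B, C
Layer 16-18: 3 each from B, C = 3*2 = 6 chips; eligible B, C

Pot 1: 45 chips, eligible: A, B, C
Pot 2: 6 chips, eligible: B, C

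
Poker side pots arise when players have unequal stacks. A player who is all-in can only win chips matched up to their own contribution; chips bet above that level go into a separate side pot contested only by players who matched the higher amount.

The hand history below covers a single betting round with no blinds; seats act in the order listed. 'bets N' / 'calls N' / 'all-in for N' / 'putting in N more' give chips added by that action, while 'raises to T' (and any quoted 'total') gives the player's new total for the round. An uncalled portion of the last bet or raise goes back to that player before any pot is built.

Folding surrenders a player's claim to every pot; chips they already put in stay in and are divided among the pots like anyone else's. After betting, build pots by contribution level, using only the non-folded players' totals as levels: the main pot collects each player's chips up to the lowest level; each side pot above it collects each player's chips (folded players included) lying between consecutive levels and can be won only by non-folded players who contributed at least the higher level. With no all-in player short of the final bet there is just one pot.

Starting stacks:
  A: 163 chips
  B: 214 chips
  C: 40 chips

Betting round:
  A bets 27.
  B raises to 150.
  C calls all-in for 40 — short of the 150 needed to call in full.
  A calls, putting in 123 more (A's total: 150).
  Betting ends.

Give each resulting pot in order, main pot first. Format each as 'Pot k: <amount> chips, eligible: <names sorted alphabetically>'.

Pot 1: 120 chips, eligible: A, B, C
Pot 2: 220 chips, eligible: A, B

Derivation:
Contributions: A=150, B=150, C=40
Pot levels (distinct totals of non-folded players): 40, 150
Layer 1-40: 40 each from A, B, C = 40*3 = 120 chips; eligible A, B, C
Layer 41-150: 110 each from A, B = 110*2 = 220 chips; eligible A, B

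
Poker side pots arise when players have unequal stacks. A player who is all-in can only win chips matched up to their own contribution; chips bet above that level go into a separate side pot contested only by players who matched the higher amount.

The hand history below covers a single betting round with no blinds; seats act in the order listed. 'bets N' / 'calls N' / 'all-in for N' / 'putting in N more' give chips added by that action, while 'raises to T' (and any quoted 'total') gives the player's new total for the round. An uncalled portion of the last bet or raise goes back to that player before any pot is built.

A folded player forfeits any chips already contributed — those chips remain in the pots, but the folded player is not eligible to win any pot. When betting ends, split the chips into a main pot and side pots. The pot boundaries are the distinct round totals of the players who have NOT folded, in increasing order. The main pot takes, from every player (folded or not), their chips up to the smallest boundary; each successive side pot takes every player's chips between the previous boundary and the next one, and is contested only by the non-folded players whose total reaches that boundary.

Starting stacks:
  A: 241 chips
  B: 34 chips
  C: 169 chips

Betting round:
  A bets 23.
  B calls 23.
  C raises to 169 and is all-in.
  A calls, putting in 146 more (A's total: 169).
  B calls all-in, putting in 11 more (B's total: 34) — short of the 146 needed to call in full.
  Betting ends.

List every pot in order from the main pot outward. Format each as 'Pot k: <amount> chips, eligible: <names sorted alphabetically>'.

Contributions: A=169, B=34, C=169
Pot levels (distinct totals of non-folded players): 34, 169
Layer 1-34: 34 each from A, B, C = 34*3 = 102 chips; eligible A, B, C
Layer 35-169: 135 each from A, C = 135*2 = 270 chips; eligible A, C

Pot 1: 102 chips, eligible: A, B, C
Pot 2: 270 chips, eligible: A, C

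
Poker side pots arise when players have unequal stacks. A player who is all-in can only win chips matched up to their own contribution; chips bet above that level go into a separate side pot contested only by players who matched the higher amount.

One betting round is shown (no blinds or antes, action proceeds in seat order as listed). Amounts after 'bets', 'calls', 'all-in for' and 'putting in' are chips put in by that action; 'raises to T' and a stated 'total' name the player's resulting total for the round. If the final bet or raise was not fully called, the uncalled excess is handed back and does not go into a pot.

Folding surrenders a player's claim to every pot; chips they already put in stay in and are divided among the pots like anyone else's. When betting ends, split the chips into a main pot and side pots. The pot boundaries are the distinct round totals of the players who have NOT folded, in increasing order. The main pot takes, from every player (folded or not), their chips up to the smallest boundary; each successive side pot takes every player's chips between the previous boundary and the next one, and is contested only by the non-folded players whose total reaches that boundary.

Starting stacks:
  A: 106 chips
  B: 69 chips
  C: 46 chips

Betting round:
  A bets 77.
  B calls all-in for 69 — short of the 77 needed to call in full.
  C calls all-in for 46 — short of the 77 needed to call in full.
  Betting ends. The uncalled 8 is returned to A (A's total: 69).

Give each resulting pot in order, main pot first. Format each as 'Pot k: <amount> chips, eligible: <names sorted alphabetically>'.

Contributions (after 8 returned to A): A=69, B=69, C=46
Pot levels (distinct totals of non-folded players): 46, 69
Layer 1-46: 46 each from A, B, C = 46*3 = 138 chips; eligible A, B, C
Layer 47-69: 23 each from A, B = 23*2 = 46 chips; eligible A, B

Pot 1: 138 chips, eligible: A, B, C
Pot 2: 46 chips, eligible: A, B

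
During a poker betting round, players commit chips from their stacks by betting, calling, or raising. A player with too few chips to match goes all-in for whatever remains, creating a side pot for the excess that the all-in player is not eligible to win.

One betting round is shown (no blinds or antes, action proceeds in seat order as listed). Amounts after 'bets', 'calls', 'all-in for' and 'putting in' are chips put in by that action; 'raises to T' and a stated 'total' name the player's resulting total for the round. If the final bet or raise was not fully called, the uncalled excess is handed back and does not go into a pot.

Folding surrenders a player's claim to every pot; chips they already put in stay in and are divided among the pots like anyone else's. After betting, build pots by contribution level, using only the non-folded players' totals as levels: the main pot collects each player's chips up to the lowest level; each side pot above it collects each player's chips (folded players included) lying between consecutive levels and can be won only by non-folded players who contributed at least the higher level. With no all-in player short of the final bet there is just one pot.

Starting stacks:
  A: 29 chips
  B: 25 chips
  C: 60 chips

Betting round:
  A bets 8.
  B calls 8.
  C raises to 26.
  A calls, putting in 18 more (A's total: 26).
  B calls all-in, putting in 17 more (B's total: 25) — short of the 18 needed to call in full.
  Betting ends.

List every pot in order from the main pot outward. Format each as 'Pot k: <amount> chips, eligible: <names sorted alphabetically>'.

Pot 1: 75 chips, eligible: A, B, C
Pot 2: 2 chips, eligible: A, C

Derivation:
Contributions: A=26, B=25, C=26
Pot levels (distinct totals of non-folded players): 25, 26
Layer 1-25: 25 each from A, B, C = 25*3 = 75 chips; eligible A, B, C
Layer 26-26: 1 each from A, C = 1*2 = 2 chips; eligible A, C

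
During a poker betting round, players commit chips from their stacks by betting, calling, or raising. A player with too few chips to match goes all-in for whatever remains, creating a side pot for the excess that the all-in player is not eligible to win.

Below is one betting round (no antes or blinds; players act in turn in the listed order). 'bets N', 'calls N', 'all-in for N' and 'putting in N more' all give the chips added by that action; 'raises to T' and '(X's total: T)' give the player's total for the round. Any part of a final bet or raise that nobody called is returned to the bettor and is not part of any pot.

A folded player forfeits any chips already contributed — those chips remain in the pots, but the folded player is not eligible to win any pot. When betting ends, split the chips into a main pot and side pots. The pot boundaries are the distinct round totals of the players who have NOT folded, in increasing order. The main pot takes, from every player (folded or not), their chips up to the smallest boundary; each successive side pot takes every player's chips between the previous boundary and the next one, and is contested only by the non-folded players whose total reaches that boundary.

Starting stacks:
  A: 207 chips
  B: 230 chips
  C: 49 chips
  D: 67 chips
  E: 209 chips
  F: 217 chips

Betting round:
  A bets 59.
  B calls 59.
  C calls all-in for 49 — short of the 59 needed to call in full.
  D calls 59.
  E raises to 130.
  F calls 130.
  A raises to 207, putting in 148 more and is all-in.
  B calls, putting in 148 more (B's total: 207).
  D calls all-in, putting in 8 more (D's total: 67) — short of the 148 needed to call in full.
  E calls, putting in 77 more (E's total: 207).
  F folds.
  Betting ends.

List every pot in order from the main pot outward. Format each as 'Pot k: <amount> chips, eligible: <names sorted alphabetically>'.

Contributions: A=207, B=207, C=49, D=67, E=207, F=130
Folded: F
Pot levels (distinct totals of non-folded players): 49, 67, 207
Layer 1-49: 49 each from A, B, C, D, E, F = 49*6 = 294 chips; eligible A, B, C, D, E
Layer 50-67: 18 each from A, B, D, E, F = 18*5 = 90 chips; eligible A, B, D, E
Layer 68-207: A 140 + B 140 + E 140 + F 63 = 483 chips; eligible A, B, E

Pot 1: 294 chips, eligible: A, B, C, D, E
Pot 2: 90 chips, eligible: A, B, D, E
Pot 3: 483 chips, eligible: A, B, E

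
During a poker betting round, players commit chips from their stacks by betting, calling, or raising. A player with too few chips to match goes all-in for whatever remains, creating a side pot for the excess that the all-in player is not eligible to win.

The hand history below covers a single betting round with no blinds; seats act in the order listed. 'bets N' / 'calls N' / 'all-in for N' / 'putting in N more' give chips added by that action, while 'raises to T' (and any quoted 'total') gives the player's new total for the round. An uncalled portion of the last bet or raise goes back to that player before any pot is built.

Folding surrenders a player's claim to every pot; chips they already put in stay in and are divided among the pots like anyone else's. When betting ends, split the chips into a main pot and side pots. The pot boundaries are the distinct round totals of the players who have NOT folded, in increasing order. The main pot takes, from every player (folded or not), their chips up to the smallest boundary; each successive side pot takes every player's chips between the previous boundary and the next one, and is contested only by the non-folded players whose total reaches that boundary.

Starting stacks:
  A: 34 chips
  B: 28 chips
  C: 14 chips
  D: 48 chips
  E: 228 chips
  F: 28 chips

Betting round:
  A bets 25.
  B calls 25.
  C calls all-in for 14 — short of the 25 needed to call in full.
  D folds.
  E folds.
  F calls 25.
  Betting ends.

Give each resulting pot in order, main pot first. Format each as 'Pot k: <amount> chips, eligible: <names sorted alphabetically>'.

Contributions: A=25, B=25, C=14, F=25
Folded: D, E
Pot levels (distinct totals of non-folded players): 14, 25
Layer 1-14: 14 each from A, B, C, F = 14*4 = 56 chips; eligible A, B, C, F
Layer 15-25: 11 each from A, B, F = 11*3 = 33 chips; eligible A, B, F

Pot 1: 56 chips, eligible: A, B, C, F
Pot 2: 33 chips, eligible: A, B, F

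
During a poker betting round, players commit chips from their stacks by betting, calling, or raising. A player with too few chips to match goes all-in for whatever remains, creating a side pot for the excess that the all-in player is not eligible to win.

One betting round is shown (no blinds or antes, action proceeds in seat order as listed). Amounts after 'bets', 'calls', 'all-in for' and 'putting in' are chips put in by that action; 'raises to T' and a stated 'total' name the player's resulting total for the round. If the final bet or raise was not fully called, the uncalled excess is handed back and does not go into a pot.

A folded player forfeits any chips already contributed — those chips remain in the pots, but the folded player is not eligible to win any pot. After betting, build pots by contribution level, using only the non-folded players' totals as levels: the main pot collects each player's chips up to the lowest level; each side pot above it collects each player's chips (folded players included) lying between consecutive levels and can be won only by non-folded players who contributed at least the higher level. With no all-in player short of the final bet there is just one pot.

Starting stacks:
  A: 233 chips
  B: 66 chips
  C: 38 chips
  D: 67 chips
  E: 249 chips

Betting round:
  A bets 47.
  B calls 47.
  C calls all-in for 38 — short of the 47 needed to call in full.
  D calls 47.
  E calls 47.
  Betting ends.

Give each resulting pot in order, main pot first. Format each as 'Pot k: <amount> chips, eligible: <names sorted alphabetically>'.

Pot 1: 190 chips, eligible: A, B, C, D, E
Pot 2: 36 chips, eligible: A, B, D, E

Derivation:
Contributions: A=47, B=47, C=38, D=47, E=47
Pot levels (distinct totals of non-folded players): 38, 47
Layer 1-38: 38 each from A, B, C, D, E = 38*5 = 190 chips; eligible A, B, C, D, E
Layer 39-47: 9 each from A, B, D, E = 9*4 = 36 chips; eligible A, B, D, E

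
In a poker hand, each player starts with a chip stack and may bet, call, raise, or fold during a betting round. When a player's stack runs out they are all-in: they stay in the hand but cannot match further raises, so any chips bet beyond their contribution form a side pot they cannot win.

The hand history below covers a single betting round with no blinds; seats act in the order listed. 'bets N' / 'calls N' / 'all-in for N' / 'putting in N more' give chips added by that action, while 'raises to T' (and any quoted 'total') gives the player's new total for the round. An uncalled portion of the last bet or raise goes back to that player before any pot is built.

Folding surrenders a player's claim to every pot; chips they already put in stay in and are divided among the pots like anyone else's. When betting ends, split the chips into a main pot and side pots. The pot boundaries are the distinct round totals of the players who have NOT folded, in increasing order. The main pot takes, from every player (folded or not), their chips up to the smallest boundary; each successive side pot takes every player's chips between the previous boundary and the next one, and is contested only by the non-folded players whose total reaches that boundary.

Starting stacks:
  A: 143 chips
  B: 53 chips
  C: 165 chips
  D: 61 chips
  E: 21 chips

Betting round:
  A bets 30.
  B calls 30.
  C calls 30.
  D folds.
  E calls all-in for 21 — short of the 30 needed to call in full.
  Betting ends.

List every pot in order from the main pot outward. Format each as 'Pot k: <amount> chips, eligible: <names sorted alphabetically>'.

Pot 1: 84 chips, eligible: A, B, C, E
Pot 2: 27 chips, eligible: A, B, C

Derivation:
Contributions: A=30, B=30, C=30, E=21
Folded: D
Pot levels (distinct totals of non-folded players): 21, 30
Layer 1-21: 21 each from A, B, C, E = 21*4 = 84 chips; eligible A, B, C, E
Layer 22-30: 9 each from A, B, C = 9*3 = 27 chips; eligible A, B, C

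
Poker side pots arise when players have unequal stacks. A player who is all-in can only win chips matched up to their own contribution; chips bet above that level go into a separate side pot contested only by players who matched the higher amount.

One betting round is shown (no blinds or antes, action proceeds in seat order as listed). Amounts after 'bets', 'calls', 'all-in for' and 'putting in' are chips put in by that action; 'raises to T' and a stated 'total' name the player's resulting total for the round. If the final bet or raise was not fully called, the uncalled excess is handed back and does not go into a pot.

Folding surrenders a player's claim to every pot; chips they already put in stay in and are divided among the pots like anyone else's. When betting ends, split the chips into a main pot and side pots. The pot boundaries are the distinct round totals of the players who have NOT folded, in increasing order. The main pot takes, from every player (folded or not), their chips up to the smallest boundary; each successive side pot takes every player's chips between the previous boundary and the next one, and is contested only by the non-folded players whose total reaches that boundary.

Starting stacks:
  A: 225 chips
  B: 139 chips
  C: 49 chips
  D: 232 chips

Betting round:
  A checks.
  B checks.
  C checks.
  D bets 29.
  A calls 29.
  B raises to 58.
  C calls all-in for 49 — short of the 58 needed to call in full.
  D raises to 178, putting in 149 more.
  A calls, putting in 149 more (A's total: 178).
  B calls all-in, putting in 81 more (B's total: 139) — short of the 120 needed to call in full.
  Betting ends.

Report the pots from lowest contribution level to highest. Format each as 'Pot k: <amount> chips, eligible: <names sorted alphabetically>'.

Contributions: A=178, B=139, C=49, D=178
Pot levels (distinct totals of non-folded players): 49, 139, 178
Layer 1-49: 49 each from A, B, C, D = 49*4 = 196 chips; eligible A, B, C, D
Layer 50-139: 90 each from A, B, D = 90*3 = 270 chips; eligible A, B, D
Layer 140-178: 39 each from A, D = 39*2 = 78 chips; eligible A, D

Pot 1: 196 chips, eligible: A, B, C, D
Pot 2: 270 chips, eligible: A, B, D
Pot 3: 78 chips, eligible: A, D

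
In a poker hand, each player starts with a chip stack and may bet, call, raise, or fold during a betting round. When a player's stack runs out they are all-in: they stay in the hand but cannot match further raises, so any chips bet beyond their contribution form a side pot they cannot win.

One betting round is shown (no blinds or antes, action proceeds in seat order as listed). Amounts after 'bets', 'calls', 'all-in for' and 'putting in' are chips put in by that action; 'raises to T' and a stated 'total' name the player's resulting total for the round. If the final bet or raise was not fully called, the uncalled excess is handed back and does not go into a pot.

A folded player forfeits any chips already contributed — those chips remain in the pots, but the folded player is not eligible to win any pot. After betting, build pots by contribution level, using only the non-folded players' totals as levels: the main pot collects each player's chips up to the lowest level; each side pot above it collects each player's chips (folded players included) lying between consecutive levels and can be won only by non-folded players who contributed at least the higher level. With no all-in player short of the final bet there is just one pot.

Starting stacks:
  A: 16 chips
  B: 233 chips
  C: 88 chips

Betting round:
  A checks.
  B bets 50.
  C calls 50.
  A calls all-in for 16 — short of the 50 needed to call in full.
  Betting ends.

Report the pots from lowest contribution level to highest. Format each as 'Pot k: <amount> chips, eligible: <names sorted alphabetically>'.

Pot 1: 48 chips, eligible: A, B, C
Pot 2: 68 chips, eligible: B, C

Derivation:
Contributions: A=16, B=50, C=50
Pot levels (distinct totals of non-folded players): 16, 50
Layer 1-16: 16 each from A, B, C = 16*3 = 48 chips; eligible A, B, C
Layer 17-50: 34 each from B, C = 34*2 = 68 chips; eligible B, C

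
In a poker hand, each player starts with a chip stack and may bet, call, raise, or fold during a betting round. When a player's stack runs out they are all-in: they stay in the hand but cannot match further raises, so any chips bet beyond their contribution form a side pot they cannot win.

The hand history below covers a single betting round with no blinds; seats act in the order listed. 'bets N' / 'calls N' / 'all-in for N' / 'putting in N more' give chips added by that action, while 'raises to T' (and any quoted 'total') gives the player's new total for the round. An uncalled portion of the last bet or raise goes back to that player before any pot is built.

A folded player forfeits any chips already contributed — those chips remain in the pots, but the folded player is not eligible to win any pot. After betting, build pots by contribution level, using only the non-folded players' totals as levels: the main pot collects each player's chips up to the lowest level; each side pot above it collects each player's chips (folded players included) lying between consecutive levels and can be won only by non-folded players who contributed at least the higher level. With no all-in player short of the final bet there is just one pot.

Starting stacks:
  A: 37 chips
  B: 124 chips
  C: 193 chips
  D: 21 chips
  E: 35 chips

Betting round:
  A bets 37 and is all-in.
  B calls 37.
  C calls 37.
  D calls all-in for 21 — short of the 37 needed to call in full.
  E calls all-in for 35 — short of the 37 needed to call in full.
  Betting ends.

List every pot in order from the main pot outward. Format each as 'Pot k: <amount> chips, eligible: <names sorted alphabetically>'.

Contributions: A=37, B=37, C=37, D=21, E=35
Pot levels (distinct totals of non-folded players): 21, 35, 37
Layer 1-21: 21 each from A, B, C, D, E = 21*5 = 105 chips; eligible A, B, C, D, E
Layer 22-35: 14 each from A, B, C, E = 14*4 = 56 chips; eligible A, B, C, E
Layer 36-37: 2 each from A, B, C = 2*3 = 6 chips; eligible A, B, C

Pot 1: 105 chips, eligible: A, B, C, D, E
Pot 2: 56 chips, eligible: A, B, C, E
Pot 3: 6 chips, eligible: A, B, C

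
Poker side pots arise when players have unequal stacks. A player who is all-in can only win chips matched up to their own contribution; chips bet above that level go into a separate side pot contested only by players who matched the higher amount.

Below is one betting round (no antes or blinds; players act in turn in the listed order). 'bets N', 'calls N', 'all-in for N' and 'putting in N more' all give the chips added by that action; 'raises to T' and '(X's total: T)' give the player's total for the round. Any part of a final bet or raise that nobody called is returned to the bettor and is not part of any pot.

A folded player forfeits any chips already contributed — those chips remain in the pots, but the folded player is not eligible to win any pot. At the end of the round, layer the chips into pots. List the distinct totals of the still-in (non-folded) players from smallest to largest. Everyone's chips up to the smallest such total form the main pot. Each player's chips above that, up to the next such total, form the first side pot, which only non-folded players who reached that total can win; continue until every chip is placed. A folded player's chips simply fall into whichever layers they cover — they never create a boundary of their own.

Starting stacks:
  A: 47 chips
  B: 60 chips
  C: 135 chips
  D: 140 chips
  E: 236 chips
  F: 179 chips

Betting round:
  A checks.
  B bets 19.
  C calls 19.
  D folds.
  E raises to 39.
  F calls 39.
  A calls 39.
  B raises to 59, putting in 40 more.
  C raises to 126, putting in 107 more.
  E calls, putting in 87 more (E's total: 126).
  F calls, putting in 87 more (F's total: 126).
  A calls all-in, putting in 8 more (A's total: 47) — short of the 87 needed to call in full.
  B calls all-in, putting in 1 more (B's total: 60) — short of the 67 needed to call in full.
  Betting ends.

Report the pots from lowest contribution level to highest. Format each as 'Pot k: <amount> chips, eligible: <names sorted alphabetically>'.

Contributions: A=47, B=60, C=126, E=126, F=126
Folded: D
Pot levels (distinct totals of non-folded players): 47, 60, 126
Layer 1-47: 47 each from A, B, C, E, F = 47*5 = 235 chips; eligible A, B, C, E, F
Layer 48-60: 13 each from B, C, E, F = 13*4 = 52 chips; eligible B, C, E, F
Layer 61-126: 66 each from C, E, F = 66*3 = 198 chips; eligible C, E, F

Pot 1: 235 chips, eligible: A, B, C, E, F
Pot 2: 52 chips, eligible: B, C, E, F
Pot 3: 198 chips, eligible: C, E, F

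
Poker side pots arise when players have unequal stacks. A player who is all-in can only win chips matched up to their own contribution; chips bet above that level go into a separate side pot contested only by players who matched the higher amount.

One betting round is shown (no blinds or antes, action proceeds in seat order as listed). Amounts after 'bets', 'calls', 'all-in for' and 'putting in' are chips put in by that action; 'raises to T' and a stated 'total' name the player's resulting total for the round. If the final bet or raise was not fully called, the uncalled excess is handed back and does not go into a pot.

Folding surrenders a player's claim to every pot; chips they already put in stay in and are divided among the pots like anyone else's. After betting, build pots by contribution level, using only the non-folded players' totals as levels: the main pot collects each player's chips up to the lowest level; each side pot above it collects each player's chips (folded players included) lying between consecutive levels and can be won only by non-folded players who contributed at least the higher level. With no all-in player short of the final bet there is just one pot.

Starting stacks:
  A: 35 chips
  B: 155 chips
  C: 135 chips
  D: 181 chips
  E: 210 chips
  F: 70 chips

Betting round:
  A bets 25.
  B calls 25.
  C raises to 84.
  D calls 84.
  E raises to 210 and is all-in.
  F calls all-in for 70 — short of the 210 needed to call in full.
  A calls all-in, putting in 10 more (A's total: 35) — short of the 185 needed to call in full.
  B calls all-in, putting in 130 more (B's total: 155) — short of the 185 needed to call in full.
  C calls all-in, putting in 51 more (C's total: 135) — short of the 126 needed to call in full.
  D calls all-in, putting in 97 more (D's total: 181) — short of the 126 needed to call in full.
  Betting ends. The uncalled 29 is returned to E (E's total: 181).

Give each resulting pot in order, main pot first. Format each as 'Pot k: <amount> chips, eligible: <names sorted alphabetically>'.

Contributions (after 29 returned to E): A=35, B=155, C=135, D=181, E=181, F=70
Pot levels (distinct totals of non-folded players): 35, 70, 135, 155, 181
Layer 1-35: 35 each from A, B, C, D, E, F = 35*6 = 210 chips; eligible A, B, C, D, E, F
Layer 36-70: 35 each from B, C, D, E, F = 35*5 = 175 chips; eligible B, C, D, E, F
Layer 71-135: 65 each from B, C, D, E = 65*4 = 260 chips; eligible B, C, D, E
Layer 136-155: 20 each from B, D, E = 20*3 = 60 chips; eligible B, D, E
Layer 156-181: 26 each from D, E = 26*2 = 52 chips; eligible D, E

Pot 1: 210 chips, eligible: A, B, C, D, E, F
Pot 2: 175 chips, eligible: B, C, D, E, F
Pot 3: 260 chips, eligible: B, C, D, E
Pot 4: 60 chips, eligible: B, D, E
Pot 5: 52 chips, eligible: D, E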